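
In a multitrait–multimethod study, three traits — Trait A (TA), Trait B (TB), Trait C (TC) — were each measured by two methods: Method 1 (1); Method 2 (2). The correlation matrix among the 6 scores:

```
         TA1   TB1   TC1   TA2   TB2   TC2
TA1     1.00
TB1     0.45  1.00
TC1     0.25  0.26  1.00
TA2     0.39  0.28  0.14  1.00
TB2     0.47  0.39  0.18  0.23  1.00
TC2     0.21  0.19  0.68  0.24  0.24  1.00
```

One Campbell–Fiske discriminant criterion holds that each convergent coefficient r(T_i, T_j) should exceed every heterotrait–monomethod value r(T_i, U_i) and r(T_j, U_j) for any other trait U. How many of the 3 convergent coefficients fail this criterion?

2

Checking each validity diagonal entry against its comparison values:
TA (methods 1·2): 0.39 vs {0.45, 0.23, 0.25, 0.24} → fail.
TB (methods 1·2): 0.39 vs {0.45, 0.23, 0.26, 0.24} → fail.
TC (methods 1·2): 0.68 vs {0.25, 0.24, 0.26, 0.24} → pass.
2 of 3 fail.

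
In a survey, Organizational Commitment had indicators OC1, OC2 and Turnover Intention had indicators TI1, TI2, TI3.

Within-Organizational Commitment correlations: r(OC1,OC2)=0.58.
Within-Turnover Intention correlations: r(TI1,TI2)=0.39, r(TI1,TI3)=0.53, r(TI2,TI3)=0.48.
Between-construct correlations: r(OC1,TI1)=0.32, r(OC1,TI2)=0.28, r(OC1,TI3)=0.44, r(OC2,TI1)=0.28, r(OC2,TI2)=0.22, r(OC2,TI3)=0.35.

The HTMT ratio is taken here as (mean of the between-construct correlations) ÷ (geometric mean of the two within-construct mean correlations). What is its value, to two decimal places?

0.61

Between-construct mean = 1.89/6 = 0.3150.
Mean within-OC = 0.58/1 = 0.5800; mean within-TI = 1.40/3 = 0.4667.
Geometric mean = √(0.5800 × 0.4667) = 0.5203.
HTMT = 0.3150 / 0.5203 = 0.61.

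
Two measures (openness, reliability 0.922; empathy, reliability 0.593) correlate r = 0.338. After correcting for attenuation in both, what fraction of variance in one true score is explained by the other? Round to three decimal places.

0.209

Disattenuated r = 0.338 / √(0.922 × 0.593) = 0.338 / 0.7394 = 0.4571.
Shared true-score variance = 0.4571² = 0.2089 ≈ 0.209.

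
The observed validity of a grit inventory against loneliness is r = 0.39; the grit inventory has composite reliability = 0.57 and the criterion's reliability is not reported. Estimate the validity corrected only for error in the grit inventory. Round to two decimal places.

0.52

Single correction: r_c = r_obs / √r_xx = 0.39 / √0.57 = 0.39 / 0.7550 ≈ 0.52.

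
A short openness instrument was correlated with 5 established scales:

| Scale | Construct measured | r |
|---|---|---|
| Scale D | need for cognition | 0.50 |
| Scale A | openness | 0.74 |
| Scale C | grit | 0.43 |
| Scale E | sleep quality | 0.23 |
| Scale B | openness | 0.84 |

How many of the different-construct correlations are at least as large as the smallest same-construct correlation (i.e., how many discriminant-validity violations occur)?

0

Convergent (same construct = openness): Scale A, Scale B.
Smallest convergent = 0.74. Discriminant values: 0.50, 0.43, 0.23; count ≥ 0.74 → 0.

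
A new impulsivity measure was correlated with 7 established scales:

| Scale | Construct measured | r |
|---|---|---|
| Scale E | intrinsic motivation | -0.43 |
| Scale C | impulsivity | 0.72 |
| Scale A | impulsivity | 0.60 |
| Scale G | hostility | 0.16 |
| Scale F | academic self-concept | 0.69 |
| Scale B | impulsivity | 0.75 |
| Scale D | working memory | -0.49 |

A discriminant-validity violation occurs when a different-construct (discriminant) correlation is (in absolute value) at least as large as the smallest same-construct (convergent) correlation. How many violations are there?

Convergent (same construct = impulsivity): Scale C, Scale A, Scale B.
Smallest convergent = 0.60. Discriminant |r|: 0.43, 0.16, 0.69, 0.49; count ≥ 0.60 → 1.

1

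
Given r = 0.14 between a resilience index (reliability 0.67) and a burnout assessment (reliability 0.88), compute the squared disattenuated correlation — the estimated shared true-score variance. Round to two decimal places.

0.03

Disattenuated r = 0.14 / √(0.67 × 0.88) = 0.14 / 0.7679 = 0.1823.
Shared true-score variance = 0.1823² = 0.0332 ≈ 0.03.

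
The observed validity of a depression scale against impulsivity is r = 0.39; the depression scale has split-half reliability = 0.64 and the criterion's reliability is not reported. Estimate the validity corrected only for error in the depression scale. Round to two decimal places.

0.49

Single correction: r_c = r_obs / √r_xx = 0.39 / √0.64 = 0.39 / 0.8000 ≈ 0.49.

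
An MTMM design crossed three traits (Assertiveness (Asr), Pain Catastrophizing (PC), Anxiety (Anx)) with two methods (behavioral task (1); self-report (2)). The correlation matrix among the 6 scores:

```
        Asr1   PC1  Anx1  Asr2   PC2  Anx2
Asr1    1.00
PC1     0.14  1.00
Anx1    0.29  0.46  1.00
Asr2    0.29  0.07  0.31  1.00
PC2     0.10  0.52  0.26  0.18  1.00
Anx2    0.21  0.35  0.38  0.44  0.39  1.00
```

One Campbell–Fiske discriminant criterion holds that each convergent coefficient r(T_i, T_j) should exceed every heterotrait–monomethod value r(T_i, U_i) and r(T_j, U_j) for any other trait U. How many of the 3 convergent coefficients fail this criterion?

2

Checking each validity diagonal entry against its comparison values:
Asr (methods 1·2): 0.29 vs {0.14, 0.18, 0.29, 0.44} → fail.
PC (methods 1·2): 0.52 vs {0.14, 0.18, 0.46, 0.39} → pass.
Anx (methods 1·2): 0.38 vs {0.29, 0.44, 0.46, 0.39} → fail.
2 of 3 fail.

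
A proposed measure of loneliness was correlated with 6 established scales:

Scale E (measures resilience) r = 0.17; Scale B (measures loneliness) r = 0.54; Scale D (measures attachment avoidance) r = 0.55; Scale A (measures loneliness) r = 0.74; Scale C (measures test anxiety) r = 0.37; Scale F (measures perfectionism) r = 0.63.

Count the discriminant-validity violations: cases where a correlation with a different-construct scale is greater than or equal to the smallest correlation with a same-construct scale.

Convergent (same construct = loneliness): Scale B, Scale A.
Smallest convergent = 0.54. Discriminant values: 0.17, 0.55, 0.37, 0.63; count ≥ 0.54 → 2.

2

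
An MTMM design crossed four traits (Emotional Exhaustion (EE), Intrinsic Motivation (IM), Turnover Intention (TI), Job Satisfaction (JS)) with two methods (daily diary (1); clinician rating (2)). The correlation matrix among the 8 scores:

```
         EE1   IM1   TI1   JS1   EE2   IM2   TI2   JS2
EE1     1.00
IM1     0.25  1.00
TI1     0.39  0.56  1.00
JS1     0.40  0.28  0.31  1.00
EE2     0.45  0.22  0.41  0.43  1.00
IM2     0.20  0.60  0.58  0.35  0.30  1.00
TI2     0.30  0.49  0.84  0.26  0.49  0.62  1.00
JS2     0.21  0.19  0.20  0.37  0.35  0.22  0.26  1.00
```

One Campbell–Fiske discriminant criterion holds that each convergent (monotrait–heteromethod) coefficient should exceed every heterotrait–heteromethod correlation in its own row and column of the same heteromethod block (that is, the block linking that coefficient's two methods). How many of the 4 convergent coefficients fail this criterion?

Each convergent coefficient versus the relevant comparison correlations:
EE (methods 1·2): 0.45 vs {0.20, 0.22, 0.30, 0.41, 0.21, 0.43} → pass.
IM (methods 1·2): 0.60 vs {0.22, 0.20, 0.49, 0.58, 0.19, 0.35} → pass.
TI (methods 1·2): 0.84 vs {0.41, 0.30, 0.58, 0.49, 0.20, 0.26} → pass.
JS (methods 1·2): 0.37 vs {0.43, 0.21, 0.35, 0.19, 0.26, 0.20} → fail.
1 of 4 fail.

1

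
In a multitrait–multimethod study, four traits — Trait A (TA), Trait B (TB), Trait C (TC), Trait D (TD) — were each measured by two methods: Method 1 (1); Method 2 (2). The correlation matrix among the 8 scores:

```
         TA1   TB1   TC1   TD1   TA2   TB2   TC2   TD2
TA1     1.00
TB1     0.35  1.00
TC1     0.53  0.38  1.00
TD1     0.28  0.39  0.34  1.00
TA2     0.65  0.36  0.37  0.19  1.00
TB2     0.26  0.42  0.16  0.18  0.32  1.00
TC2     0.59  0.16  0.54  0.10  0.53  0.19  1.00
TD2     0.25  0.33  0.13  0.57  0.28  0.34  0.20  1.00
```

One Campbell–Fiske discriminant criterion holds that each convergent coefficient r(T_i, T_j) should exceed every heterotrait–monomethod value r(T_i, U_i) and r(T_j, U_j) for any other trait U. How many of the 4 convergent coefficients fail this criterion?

0

Checking each validity diagonal entry against its comparison values:
TA (methods 1·2): 0.65 vs {0.35, 0.32, 0.53, 0.53, 0.28, 0.28} → pass.
TB (methods 1·2): 0.42 vs {0.35, 0.32, 0.38, 0.19, 0.39, 0.34} → pass.
TC (methods 1·2): 0.54 vs {0.53, 0.53, 0.38, 0.19, 0.34, 0.20} → pass.
TD (methods 1·2): 0.57 vs {0.28, 0.28, 0.39, 0.34, 0.34, 0.20} → pass.
0 of 4 fail.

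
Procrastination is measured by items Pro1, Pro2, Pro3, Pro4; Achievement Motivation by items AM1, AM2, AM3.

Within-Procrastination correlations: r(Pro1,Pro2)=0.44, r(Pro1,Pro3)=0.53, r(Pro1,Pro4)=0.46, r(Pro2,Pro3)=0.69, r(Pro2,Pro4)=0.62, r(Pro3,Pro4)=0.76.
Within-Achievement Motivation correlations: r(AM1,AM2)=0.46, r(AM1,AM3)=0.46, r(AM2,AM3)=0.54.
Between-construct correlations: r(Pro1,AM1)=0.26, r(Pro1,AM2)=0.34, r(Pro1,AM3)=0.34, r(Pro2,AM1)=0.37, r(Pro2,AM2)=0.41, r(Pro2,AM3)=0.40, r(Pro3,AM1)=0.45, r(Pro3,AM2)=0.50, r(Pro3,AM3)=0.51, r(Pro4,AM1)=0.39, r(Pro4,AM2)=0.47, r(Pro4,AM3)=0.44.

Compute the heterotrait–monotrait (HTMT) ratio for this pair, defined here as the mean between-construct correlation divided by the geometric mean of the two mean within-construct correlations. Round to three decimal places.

0.763

Between-construct mean = 4.88/12 = 0.4067.
Mean within-Pro = 3.50/6 = 0.5833; mean within-AM = 1.46/3 = 0.4867.
Geometric mean = √(0.5833 × 0.4867) = 0.5328.
HTMT = 0.4067 / 0.5328 = 0.763.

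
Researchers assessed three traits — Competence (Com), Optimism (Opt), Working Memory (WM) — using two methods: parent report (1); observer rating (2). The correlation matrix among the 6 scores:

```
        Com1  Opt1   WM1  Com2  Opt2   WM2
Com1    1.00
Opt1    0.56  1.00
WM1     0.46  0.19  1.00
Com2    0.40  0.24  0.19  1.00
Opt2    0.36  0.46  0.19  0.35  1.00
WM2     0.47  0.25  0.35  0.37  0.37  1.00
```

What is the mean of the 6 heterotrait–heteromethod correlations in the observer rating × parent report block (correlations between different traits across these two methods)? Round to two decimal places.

0.28

HTHM values (method 2 × method 1): 0.24, 0.19, 0.36, 0.19, 0.47, 0.25; mean = 1.70/6 = 0.28.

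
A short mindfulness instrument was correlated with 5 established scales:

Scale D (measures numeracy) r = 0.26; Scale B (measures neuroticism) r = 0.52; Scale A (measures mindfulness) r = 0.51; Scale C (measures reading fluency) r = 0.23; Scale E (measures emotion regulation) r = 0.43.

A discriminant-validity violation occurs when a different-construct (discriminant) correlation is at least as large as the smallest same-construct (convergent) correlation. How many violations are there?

1

Convergent (same construct = mindfulness): Scale A.
Smallest convergent = 0.51. Discriminant values: 0.26, 0.52, 0.23, 0.43; count ≥ 0.51 → 1.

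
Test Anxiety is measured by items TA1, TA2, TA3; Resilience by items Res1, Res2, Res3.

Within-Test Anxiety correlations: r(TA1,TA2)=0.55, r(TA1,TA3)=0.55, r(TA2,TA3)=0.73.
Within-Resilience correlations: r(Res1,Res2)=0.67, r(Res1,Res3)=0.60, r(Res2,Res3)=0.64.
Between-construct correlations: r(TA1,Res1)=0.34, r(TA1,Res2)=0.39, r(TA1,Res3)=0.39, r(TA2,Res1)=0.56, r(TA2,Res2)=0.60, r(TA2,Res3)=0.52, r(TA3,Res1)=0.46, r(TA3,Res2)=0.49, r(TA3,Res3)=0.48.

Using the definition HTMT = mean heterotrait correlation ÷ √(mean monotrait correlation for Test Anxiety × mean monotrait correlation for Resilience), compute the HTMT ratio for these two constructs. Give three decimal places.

0.754

Between-construct mean = 4.23/9 = 0.4700.
Mean within-TA = 1.83/3 = 0.6100; mean within-Res = 1.91/3 = 0.6367.
Geometric mean = √(0.6100 × 0.6367) = 0.6232.
HTMT = 0.4700 / 0.6232 = 0.754.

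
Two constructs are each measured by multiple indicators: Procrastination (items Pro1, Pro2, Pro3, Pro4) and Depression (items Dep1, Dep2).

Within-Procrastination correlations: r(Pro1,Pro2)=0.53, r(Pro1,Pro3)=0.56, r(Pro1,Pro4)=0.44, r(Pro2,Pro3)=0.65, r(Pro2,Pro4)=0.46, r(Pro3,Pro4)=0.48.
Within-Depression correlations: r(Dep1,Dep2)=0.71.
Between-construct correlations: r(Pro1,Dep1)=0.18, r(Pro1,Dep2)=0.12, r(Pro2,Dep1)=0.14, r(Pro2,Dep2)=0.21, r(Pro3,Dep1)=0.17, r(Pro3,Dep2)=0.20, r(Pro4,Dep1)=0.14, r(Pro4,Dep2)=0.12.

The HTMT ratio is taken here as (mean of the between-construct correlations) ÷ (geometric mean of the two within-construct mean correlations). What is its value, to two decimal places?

Between-construct mean = 1.28/8 = 0.1600.
Mean within-Pro = 3.12/6 = 0.5200; mean within-Dep = 0.71/1 = 0.7100.
Geometric mean = √(0.5200 × 0.7100) = 0.6076.
HTMT = 0.1600 / 0.6076 = 0.26.

0.26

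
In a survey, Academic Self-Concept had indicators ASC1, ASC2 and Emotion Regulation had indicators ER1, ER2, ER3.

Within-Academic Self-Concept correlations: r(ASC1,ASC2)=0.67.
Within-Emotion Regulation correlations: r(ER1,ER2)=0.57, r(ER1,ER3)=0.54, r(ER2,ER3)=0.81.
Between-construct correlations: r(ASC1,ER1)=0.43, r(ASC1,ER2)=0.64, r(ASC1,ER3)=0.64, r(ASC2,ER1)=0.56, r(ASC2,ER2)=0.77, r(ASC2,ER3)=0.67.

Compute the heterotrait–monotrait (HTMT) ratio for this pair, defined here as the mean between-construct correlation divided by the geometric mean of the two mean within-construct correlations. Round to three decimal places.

0.944

Mean between = 3.71/6 = 0.6183.
Mean within-ASC = 0.67/1 = 0.6700; mean within-ER = 1.92/3 = 0.6400.
Geometric mean = √(0.6700 × 0.6400) = 0.6548.
HTMT = 0.6183 / 0.6548 = 0.944.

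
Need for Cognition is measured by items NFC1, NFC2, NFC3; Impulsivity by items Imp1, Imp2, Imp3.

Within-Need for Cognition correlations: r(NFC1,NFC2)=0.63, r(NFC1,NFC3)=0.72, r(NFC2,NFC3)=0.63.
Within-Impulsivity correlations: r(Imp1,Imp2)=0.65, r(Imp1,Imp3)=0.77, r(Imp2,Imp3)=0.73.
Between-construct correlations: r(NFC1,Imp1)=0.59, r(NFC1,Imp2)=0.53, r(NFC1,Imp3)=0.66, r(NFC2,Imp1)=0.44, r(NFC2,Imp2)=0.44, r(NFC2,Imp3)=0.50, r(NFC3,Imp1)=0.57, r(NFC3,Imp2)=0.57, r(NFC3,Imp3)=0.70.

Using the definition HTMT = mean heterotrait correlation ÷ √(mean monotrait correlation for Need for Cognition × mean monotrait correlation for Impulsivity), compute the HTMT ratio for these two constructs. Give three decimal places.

0.808

Mean heterotrait r = 5.00/9 = 0.5556.
Mean within-NFC = 1.98/3 = 0.6600; mean within-Imp = 2.15/3 = 0.7167.
Geometric mean = √(0.6600 × 0.7167) = 0.6878.
HTMT = 0.5556 / 0.6878 = 0.808.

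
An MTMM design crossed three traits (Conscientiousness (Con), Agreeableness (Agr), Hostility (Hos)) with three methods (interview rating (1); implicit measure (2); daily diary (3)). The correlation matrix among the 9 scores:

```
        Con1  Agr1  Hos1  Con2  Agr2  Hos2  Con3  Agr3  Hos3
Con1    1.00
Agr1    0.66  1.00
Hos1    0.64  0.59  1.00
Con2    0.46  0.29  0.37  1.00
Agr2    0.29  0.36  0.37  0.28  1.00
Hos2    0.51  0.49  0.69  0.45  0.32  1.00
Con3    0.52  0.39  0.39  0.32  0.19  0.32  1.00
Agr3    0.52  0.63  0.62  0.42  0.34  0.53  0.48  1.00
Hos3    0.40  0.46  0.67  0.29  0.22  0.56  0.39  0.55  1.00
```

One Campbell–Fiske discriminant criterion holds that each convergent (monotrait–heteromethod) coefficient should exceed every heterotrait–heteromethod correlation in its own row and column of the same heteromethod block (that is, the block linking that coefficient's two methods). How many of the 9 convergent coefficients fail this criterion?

Checking each validity diagonal entry against its comparison values:
Con (methods 1·2): 0.46 vs {0.29, 0.29, 0.51, 0.37} → fail.
Con (methods 1·3): 0.52 vs {0.52, 0.39, 0.40, 0.39} → fail.
Con (methods 2·3): 0.32 vs {0.42, 0.19, 0.29, 0.32} → fail.
Agr (methods 1·2): 0.36 vs {0.29, 0.29, 0.49, 0.37} → fail.
Agr (methods 1·3): 0.63 vs {0.39, 0.52, 0.46, 0.62} → pass.
Agr (methods 2·3): 0.34 vs {0.19, 0.42, 0.22, 0.53} → fail.
Hos (methods 1·2): 0.69 vs {0.37, 0.51, 0.37, 0.49} → pass.
Hos (methods 1·3): 0.67 vs {0.39, 0.40, 0.62, 0.46} → pass.
Hos (methods 2·3): 0.56 vs {0.32, 0.29, 0.53, 0.22} → pass.
5 of 9 fail.

5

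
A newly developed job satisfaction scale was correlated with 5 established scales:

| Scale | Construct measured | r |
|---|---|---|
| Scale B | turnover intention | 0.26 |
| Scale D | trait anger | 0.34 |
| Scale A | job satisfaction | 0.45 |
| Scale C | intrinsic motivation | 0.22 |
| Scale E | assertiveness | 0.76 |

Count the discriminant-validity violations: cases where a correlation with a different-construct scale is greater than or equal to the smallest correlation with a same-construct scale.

Convergent (same construct = job satisfaction): Scale A.
Smallest convergent = 0.45. Discriminant values: 0.26, 0.34, 0.22, 0.76; count ≥ 0.45 → 1.

1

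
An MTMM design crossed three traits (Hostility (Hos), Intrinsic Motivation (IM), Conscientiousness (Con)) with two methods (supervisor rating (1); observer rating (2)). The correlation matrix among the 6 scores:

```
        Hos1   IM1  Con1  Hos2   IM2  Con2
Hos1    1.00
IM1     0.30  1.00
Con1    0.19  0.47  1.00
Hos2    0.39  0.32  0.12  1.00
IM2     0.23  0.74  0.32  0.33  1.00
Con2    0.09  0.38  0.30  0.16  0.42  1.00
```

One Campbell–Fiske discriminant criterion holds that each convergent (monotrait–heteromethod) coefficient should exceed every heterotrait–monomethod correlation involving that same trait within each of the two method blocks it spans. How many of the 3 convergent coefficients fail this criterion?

1

Convergent coefficients and their comparison sets:
Hos (methods 1·2): 0.39 vs {0.30, 0.33, 0.19, 0.16} → pass.
IM (methods 1·2): 0.74 vs {0.30, 0.33, 0.47, 0.42} → pass.
Con (methods 1·2): 0.30 vs {0.19, 0.16, 0.47, 0.42} → fail.
1 of 3 fail.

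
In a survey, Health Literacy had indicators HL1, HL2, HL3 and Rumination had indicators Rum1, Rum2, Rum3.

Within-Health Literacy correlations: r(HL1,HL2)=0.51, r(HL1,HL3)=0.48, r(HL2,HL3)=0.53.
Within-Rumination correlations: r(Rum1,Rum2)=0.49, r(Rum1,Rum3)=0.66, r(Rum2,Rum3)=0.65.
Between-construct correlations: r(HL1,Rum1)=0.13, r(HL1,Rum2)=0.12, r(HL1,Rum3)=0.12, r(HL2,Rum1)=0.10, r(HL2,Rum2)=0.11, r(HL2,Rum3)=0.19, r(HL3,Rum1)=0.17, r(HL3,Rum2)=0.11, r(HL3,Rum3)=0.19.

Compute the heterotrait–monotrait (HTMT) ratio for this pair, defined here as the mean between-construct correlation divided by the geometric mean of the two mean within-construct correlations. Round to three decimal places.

0.250

Between-construct mean = 1.24/9 = 0.1378.
Mean within-HL = 1.52/3 = 0.5067; mean within-Rum = 1.80/3 = 0.6000.
Geometric mean = √(0.5067 × 0.6000) = 0.5514.
HTMT = 0.1378 / 0.5514 = 0.250.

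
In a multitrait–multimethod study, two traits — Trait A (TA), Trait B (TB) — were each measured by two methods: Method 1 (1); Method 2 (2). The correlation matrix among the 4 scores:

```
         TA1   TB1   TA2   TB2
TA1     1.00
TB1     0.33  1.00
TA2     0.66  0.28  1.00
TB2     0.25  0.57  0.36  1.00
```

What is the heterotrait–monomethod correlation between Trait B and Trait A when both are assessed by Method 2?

Different traits, same method: r(TB2, TA2) = 0.36.

0.36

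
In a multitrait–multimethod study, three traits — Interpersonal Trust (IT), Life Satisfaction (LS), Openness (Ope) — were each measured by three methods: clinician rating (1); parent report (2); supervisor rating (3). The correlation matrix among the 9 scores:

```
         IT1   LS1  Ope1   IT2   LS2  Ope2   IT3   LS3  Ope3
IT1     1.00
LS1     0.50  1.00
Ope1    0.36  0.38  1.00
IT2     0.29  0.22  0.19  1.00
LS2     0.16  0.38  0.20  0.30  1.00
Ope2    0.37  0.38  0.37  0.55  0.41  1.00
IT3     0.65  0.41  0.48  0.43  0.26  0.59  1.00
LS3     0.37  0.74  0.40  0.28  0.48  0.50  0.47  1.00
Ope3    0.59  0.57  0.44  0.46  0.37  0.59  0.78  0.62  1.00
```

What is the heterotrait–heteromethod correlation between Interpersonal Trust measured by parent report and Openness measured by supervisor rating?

Different traits and methods: r(IT2, Ope3) = 0.46.

0.46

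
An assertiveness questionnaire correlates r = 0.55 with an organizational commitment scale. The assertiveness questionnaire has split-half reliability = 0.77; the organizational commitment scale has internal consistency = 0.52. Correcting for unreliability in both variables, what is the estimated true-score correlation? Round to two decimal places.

r_true = r_obs / √(r_xx · r_yy) = 0.55 / √(0.77 × 0.52) = 0.55 / √0.4004 = 0.55 / 0.6328 ≈ 0.87.

0.87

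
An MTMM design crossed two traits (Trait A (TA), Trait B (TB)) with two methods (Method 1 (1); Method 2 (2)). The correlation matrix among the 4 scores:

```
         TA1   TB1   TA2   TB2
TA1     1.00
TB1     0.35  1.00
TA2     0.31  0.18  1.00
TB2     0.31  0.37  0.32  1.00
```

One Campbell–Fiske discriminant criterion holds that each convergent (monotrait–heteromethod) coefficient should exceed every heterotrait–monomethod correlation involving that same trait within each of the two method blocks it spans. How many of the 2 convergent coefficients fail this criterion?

Convergent coefficients and their comparison sets:
TA (methods 1·2): 0.31 vs {0.35, 0.32} → fail.
TB (methods 1·2): 0.37 vs {0.35, 0.32} → pass.
1 of 2 fail.

1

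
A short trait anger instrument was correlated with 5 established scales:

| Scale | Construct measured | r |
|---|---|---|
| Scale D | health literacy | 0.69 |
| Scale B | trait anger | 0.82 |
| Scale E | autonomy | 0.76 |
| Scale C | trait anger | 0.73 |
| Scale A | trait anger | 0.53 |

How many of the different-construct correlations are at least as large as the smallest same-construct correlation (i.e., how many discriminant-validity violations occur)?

2

Convergent (same construct = trait anger): Scale B, Scale C, Scale A.
Smallest convergent = 0.53. Discriminant values: 0.69, 0.76; count ≥ 0.53 → 2.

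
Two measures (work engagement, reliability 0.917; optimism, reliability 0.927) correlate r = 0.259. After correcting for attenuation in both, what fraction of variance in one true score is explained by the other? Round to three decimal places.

Disattenuated r = 0.259 / √(0.917 × 0.927) = 0.259 / 0.9220 = 0.2809.
Shared true-score variance = 0.2809² = 0.0789 ≈ 0.079.

0.079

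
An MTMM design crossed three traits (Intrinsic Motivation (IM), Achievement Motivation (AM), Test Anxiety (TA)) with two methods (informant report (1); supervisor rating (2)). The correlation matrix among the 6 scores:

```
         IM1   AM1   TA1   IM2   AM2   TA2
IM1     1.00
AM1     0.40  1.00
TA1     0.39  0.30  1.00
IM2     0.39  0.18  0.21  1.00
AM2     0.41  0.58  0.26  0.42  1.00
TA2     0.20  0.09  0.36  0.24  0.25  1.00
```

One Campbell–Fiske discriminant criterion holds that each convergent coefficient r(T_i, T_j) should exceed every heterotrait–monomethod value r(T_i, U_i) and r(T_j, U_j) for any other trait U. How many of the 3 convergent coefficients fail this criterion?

2

Each convergent coefficient versus the relevant comparison correlations:
IM (methods 1·2): 0.39 vs {0.40, 0.42, 0.39, 0.24} → fail.
AM (methods 1·2): 0.58 vs {0.40, 0.42, 0.30, 0.25} → pass.
TA (methods 1·2): 0.36 vs {0.39, 0.24, 0.30, 0.25} → fail.
2 of 3 fail.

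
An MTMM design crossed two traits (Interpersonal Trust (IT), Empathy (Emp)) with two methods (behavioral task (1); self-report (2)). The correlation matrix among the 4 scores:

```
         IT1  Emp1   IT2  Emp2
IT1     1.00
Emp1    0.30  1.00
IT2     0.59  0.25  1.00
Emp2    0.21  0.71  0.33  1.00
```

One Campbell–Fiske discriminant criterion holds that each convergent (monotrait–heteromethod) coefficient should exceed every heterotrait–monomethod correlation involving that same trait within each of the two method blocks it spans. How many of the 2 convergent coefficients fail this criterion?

0

Each convergent coefficient versus the relevant comparison correlations:
IT (methods 1·2): 0.59 vs {0.30, 0.33} → pass.
Emp (methods 1·2): 0.71 vs {0.30, 0.33} → pass.
0 of 2 fail.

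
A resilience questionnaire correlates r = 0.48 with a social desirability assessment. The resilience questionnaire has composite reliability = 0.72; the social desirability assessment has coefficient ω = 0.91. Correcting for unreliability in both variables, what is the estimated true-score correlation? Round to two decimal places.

r_true = r_obs / √(r_xx · r_yy) = 0.48 / √(0.72 × 0.91) = 0.48 / √0.6552 = 0.48 / 0.8094 ≈ 0.59.

0.59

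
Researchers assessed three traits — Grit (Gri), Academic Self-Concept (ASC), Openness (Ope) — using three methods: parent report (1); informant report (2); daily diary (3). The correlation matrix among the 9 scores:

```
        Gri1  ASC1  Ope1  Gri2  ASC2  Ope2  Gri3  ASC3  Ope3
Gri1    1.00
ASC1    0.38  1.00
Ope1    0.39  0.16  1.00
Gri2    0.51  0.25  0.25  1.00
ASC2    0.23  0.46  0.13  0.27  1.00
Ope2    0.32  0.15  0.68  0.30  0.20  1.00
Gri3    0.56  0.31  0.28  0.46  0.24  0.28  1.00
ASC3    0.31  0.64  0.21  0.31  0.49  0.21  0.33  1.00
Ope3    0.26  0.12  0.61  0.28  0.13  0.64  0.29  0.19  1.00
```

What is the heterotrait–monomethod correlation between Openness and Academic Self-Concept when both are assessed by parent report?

0.16

Different traits, same method: r(Ope1, ASC1) = 0.16.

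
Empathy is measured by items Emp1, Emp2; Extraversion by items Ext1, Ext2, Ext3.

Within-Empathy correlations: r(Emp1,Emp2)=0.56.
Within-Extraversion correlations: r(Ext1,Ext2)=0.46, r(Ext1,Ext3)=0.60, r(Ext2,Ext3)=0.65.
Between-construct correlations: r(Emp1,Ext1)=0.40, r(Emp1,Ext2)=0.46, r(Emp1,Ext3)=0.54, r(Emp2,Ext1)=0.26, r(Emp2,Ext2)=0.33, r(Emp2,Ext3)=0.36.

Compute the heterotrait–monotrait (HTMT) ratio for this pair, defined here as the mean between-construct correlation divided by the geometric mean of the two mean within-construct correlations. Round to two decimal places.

Mean between = 2.35/6 = 0.3917.
Mean within-Emp = 0.56/1 = 0.5600; mean within-Ext = 1.71/3 = 0.5700.
Geometric mean = √(0.5600 × 0.5700) = 0.5650.
HTMT = 0.3917 / 0.5650 = 0.69.

0.69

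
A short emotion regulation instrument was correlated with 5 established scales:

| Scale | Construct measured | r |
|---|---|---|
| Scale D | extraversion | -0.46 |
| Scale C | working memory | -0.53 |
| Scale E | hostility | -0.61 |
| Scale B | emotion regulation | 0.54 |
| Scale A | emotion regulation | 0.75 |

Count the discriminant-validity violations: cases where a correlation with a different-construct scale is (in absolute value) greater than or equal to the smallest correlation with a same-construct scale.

Convergent (same construct = emotion regulation): Scale B, Scale A.
Smallest convergent = 0.54. Discriminant |r|: 0.46, 0.53, 0.61; count ≥ 0.54 → 1.

1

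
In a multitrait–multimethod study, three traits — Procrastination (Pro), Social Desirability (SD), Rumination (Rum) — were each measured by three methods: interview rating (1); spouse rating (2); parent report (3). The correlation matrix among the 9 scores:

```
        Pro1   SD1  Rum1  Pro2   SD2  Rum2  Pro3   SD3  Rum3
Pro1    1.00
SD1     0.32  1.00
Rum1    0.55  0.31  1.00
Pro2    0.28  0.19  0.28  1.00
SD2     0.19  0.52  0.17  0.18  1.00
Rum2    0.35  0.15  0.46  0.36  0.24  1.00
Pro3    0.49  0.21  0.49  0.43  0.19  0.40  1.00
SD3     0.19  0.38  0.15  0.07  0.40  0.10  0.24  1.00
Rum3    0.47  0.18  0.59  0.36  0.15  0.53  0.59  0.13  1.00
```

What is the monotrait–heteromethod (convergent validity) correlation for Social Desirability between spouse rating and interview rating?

0.52

Same trait (SD), different methods: r(SD2, SD1) = 0.52.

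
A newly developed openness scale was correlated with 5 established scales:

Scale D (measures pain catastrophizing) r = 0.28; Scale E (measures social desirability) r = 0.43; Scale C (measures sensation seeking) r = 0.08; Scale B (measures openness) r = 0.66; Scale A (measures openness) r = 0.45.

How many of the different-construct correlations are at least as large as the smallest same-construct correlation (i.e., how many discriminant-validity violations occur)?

0

Convergent (same construct = openness): Scale B, Scale A.
Smallest convergent = 0.45. Discriminant values: 0.28, 0.43, 0.08; count ≥ 0.45 → 0.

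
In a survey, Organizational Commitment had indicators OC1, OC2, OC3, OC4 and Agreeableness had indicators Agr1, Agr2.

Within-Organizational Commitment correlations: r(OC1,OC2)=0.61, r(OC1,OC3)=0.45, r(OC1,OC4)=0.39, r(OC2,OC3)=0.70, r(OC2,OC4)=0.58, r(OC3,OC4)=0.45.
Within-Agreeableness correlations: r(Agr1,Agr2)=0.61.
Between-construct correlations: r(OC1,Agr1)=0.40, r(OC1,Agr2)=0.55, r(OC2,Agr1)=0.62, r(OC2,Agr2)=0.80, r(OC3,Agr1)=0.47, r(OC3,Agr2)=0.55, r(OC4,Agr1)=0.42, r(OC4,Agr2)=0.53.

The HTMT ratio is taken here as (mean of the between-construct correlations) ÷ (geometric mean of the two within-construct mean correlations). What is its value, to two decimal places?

0.95

Mean heterotrait r = 4.34/8 = 0.5425.
Mean within-OC = 3.18/6 = 0.5300; mean within-Agr = 0.61/1 = 0.6100.
Geometric mean = √(0.5300 × 0.6100) = 0.5686.
HTMT = 0.5425 / 0.5686 = 0.95.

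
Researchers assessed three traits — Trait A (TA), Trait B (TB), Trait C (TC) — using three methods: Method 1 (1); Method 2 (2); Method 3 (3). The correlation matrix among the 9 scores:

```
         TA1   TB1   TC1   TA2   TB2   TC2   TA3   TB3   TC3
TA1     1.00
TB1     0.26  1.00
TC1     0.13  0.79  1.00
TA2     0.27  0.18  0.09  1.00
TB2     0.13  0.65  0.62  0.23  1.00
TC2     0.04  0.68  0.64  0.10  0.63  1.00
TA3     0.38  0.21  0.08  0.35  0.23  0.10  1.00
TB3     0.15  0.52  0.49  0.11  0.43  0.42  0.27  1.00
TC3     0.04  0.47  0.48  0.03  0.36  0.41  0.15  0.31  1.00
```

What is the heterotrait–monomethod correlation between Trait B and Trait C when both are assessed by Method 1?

0.79

Different traits, same method: r(TB1, TC1) = 0.79.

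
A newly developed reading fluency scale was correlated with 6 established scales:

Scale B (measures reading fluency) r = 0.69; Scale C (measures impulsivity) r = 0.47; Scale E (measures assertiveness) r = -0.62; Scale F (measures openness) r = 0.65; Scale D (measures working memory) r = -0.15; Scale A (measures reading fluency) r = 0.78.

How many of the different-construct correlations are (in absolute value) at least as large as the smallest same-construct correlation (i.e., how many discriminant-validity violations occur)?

Convergent (same construct = reading fluency): Scale B, Scale A.
Smallest convergent = 0.69. Discriminant |r|: 0.47, 0.62, 0.65, 0.15; count ≥ 0.69 → 0.

0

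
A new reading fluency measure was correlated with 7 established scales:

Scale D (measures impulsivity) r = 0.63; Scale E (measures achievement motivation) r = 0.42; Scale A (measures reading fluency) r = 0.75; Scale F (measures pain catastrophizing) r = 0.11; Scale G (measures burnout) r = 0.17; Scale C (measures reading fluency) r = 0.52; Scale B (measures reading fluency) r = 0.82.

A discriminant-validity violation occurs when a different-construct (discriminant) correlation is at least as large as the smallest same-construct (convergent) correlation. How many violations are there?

1

Convergent (same construct = reading fluency): Scale A, Scale C, Scale B.
Smallest convergent = 0.52. Discriminant values: 0.63, 0.42, 0.11, 0.17; count ≥ 0.52 → 1.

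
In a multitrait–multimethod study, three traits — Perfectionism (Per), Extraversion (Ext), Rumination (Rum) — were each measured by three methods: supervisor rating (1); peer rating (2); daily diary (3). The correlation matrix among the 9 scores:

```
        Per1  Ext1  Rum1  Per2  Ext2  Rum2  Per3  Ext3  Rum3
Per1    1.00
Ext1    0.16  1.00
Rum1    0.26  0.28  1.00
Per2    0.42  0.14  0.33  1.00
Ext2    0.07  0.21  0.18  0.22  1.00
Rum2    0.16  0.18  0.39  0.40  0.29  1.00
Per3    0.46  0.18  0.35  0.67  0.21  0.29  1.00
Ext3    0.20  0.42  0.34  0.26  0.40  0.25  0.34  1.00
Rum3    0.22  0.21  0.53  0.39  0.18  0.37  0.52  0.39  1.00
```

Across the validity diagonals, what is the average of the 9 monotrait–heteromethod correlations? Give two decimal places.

Convergent values: 0.42, 0.46, 0.67, 0.21, 0.42, 0.40, 0.39, 0.53, 0.37; mean = 3.87/9 = 0.43.

0.43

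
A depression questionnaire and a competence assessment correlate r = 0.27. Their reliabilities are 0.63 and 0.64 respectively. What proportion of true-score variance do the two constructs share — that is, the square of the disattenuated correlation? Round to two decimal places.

Disattenuated r = 0.27 / √(0.63 × 0.64) = 0.27 / 0.6350 = 0.4252.
Shared true-score variance = 0.4252² = 0.1808 ≈ 0.18.

0.18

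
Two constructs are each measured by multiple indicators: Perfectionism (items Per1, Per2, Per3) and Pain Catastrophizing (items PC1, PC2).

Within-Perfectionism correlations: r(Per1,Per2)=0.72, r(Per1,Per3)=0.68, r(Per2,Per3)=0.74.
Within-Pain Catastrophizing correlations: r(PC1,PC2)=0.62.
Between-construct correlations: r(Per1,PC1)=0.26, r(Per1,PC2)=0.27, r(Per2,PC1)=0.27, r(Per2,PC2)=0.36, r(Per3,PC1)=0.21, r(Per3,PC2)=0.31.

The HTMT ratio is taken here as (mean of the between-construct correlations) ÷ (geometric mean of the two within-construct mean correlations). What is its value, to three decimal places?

0.421

Mean heterotrait r = 1.68/6 = 0.2800.
Mean within-Per = 2.14/3 = 0.7133; mean within-PC = 0.62/1 = 0.6200.
Geometric mean = √(0.7133 × 0.6200) = 0.6650.
HTMT = 0.2800 / 0.6650 = 0.421.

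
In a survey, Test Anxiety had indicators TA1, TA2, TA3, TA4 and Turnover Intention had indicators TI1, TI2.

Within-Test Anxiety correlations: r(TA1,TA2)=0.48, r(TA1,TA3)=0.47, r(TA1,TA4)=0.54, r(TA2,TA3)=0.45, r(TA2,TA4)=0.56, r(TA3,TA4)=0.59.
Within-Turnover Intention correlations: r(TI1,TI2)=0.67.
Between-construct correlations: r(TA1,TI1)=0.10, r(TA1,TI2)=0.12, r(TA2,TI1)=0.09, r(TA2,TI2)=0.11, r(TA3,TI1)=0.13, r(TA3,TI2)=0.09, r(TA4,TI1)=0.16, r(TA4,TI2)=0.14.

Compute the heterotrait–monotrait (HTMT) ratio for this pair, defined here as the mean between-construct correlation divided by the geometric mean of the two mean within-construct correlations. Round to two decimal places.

Mean between = 0.94/8 = 0.1175.
Mean within-TA = 3.09/6 = 0.5150; mean within-TI = 0.67/1 = 0.6700.
Geometric mean = √(0.5150 × 0.6700) = 0.5874.
HTMT = 0.1175 / 0.5874 = 0.20.

0.20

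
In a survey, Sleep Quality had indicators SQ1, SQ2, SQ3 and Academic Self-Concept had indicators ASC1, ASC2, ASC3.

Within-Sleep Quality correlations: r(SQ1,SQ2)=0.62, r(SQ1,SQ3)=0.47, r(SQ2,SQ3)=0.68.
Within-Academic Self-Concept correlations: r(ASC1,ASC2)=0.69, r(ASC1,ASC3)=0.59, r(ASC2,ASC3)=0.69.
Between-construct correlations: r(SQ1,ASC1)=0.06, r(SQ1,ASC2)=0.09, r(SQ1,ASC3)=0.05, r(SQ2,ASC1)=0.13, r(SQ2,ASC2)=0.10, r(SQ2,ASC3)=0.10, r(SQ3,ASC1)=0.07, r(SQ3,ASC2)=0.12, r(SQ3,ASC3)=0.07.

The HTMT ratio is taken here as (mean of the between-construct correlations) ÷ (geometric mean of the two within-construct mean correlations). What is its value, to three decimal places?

0.141

Mean heterotrait r = 0.79/9 = 0.0878.
Mean within-SQ = 1.77/3 = 0.5900; mean within-ASC = 1.97/3 = 0.6567.
Geometric mean = √(0.5900 × 0.6567) = 0.6225.
HTMT = 0.0878 / 0.6225 = 0.141.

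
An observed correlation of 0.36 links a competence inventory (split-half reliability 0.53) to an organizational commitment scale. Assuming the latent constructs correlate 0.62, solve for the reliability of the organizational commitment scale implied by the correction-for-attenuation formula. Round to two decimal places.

0.64

r_true = r_obs / √(r_xx · r_yy) ⇒ 0.62 = 0.36 / √(0.53 · r_yy).
√(0.53 · r_yy) = 0.36 / 0.62 = 0.5806; 0.53 · r_yy = 0.3371; r_yy = 0.3371 / 0.53 ≈ 0.64.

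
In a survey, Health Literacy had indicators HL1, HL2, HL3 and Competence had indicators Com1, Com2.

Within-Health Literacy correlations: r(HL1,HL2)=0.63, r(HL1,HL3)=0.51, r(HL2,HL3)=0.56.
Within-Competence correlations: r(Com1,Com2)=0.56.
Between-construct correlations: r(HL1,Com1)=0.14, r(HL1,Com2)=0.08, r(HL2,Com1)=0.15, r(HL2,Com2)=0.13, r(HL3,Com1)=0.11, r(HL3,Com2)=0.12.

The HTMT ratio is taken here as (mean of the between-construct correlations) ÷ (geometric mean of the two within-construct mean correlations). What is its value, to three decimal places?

Mean between = 0.73/6 = 0.1217.
Mean within-HL = 1.70/3 = 0.5667; mean within-Com = 0.56/1 = 0.5600.
Geometric mean = √(0.5667 × 0.5600) = 0.5633.
HTMT = 0.1217 / 0.5633 = 0.216.

0.216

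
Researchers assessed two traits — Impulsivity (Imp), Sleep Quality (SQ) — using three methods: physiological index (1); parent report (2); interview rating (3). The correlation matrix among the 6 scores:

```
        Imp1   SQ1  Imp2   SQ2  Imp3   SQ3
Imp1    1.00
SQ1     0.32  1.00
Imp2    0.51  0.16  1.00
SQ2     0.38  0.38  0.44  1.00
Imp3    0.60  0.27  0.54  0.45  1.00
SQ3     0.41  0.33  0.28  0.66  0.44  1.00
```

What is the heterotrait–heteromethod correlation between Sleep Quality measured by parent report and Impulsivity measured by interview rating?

Different traits and methods: r(SQ2, Imp3) = 0.45.

0.45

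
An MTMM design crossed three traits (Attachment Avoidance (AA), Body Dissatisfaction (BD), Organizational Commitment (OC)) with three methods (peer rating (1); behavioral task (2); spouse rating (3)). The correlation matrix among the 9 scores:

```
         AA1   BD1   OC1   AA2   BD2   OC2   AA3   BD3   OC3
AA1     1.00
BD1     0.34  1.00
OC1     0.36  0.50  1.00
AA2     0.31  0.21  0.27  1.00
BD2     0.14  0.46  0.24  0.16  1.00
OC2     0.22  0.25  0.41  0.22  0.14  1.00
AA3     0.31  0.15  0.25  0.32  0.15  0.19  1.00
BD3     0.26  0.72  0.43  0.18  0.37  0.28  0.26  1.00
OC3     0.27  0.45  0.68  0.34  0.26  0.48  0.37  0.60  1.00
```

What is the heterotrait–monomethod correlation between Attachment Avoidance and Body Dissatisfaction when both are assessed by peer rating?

Different traits, same method: r(AA1, BD1) = 0.34.

0.34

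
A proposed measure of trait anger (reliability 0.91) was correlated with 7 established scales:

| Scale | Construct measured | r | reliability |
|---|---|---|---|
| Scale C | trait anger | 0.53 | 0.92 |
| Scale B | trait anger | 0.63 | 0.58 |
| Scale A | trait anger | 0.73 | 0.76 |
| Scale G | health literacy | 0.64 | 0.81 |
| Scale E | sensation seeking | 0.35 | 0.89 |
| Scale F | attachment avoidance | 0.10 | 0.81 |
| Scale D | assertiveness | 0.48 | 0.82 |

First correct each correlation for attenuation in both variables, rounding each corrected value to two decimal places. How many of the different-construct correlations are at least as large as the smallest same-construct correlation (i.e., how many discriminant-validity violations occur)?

Disattenuated r (r / √(r_scale · r_new)):
  Scale C (conv): 0.53 / √(0.92·0.91) = 0.58
  Scale B (conv): 0.63 / √(0.58·0.91) = 0.87
  Scale A (conv): 0.73 / √(0.76·0.91) = 0.88
  Scale G (disc): 0.64 / √(0.81·0.91) = 0.75
  Scale E (disc): 0.35 / √(0.89·0.91) = 0.39
  Scale F (disc): 0.10 / √(0.81·0.91) = 0.12
  Scale D (disc): 0.48 / √(0.82·0.91) = 0.56
Smallest convergent = 0.58. Discriminant values: 0.75, 0.39, 0.12, 0.56; count ≥ 0.58 → 1.

1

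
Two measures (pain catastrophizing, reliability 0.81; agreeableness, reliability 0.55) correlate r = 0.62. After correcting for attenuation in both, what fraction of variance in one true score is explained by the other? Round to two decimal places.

Disattenuated r = 0.62 / √(0.81 × 0.55) = 0.62 / 0.6675 = 0.9288.
Shared true-score variance = 0.9288² = 0.8627 ≈ 0.86.

0.86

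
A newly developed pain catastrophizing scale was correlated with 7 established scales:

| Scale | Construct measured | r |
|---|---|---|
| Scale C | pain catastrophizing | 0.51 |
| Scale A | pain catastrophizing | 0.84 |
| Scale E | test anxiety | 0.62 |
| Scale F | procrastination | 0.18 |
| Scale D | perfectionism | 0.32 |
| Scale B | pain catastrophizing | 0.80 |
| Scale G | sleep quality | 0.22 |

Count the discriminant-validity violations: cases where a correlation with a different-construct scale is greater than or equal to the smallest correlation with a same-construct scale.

1

Convergent (same construct = pain catastrophizing): Scale C, Scale A, Scale B.
Smallest convergent = 0.51. Discriminant values: 0.62, 0.18, 0.32, 0.22; count ≥ 0.51 → 1.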